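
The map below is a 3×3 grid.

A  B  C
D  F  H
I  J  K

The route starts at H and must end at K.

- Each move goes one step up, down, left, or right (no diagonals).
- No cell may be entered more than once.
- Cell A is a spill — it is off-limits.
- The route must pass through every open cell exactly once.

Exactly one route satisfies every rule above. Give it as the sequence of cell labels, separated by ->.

Need to visit all 8 open cells exactly once, starting at H and ending at K.
Cell C has only two open neighbours (H and B), so the path must pass straight through it: one of those is the cell it's entered from and the other is where it exits.
Route from H: up to C, left to B, down to F, left to D, down to I, 2× right (reaching K) — 7 moves in all.
Check: all 8 open cells covered.

H -> C -> B -> F -> D -> I -> J -> K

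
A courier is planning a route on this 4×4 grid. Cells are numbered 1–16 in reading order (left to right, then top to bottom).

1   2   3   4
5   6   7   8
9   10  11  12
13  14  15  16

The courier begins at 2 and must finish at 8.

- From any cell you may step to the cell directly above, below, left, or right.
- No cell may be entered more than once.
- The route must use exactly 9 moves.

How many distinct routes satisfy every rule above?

40

Need simple routes of exactly 9 moves from 2 to 8 (Manhattan distance 3, so 3 moves are spent on a detour and 3 undoing it).
Branch systematically from the start, pruning whenever the remaining move budget drops below the Manhattan distance to 8 or differs from it in parity. Grouping the completions by first move — via 6: 16; via 1: 19; via 3: 5 — and summing: 16 + 19 + 5 = 40.
That gives 40 routes.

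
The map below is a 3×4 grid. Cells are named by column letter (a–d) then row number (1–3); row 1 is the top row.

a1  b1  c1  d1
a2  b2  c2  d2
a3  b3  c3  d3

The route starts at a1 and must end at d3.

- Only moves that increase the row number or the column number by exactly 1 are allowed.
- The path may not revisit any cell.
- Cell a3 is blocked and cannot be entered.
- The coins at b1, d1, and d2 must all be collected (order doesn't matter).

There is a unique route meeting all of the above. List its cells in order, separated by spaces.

Moves only go right or down, so the column and row indices never decrease.
Route from a1: 3× right (reaching d1), 2× down (reaching d3) — 5 moves in all.
Check: all required cells visited.

a1 b1 c1 d1 d2 d3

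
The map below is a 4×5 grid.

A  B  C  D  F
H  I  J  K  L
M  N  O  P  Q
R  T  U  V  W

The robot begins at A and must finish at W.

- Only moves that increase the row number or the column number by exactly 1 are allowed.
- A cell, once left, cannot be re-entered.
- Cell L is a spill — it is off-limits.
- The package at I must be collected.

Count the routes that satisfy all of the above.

A right/down-only route from A to W makes exactly 3 down-moves and 4 right-moves in some order.
With no other constraints that would be C(7,3) = 35 routes.
Split at I and multiply the segment counts (each segment already excludes blocked cells): A→I: 2; I→W: 9; product = 18.
That gives 18 routes.

18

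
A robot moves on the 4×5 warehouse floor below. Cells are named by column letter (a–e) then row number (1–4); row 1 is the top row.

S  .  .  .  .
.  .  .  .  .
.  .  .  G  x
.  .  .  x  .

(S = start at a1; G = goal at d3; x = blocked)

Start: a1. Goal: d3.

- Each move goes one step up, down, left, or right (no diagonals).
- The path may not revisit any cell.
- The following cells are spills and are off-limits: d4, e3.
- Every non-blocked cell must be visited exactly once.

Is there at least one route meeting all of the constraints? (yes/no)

Colour the cells like a checkerboard: each orthogonal step flips colour, so a Hamiltonian route alternates colours. Here there are 8 cells of one colour and 10 of the other, with start on the opposite colour to the goal — the counts and endpoints can't be arranged into an alternating sequence of length 18, so no Hamiltonian route exists.

no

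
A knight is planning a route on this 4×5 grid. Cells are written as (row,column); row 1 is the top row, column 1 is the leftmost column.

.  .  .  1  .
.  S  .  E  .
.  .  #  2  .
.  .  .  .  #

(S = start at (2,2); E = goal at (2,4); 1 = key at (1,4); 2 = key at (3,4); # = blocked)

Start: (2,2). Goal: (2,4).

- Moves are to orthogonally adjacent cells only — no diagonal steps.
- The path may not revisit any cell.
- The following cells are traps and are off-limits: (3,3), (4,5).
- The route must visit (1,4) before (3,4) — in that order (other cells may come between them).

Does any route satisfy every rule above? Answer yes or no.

One route that works: (2,2) → (1,2) → (1,3) → (1,4) → (1,5) → (2,5) → (3,5) → (3,4) → (2,4).

yes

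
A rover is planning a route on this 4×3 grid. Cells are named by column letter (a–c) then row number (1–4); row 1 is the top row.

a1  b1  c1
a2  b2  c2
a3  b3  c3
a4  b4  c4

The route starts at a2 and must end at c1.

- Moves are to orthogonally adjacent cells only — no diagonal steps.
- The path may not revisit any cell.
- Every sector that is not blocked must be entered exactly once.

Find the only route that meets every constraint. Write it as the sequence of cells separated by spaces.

Need to visit all 12 open cells exactly once, starting at a2 and ending at c1.
Route from a2: up to a1, right to b1, 2× down (reaching b3), left to a3, down to a4, 2× right (reaching c4), 3× up (reaching c1) — 11 moves in all.
Check: all 12 open cells covered.

a2 a1 b1 b2 b3 a3 a4 b4 c4 c3 c2 c1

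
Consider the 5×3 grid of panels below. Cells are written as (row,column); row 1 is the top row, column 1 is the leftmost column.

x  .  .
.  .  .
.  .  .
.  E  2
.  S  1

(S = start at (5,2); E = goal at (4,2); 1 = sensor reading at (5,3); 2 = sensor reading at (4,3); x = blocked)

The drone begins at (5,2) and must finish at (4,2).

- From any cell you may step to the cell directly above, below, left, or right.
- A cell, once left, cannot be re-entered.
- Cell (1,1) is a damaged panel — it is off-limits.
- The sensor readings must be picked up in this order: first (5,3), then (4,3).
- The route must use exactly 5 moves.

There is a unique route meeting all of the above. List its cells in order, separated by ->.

(5,2) -> (5,3) -> (4,3) -> (3,3) -> (3,2) -> (4,2)

The waypoints must appear in the order (5,3), (4,3), with no cell reused.
Route from (5,2): right 1 to (5,3), up 2 to (3,3), left 1 to (3,2), down 1 to (4,2) — 5 moves in all.
Check: order respected (1 at step 1, 2 at step 2); 5 moves as required.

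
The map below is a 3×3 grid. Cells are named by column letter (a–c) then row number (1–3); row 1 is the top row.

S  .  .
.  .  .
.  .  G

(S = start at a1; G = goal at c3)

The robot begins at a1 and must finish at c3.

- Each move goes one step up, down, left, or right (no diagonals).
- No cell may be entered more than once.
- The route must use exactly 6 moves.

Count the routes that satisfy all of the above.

4

Need simple routes of exactly 6 moves from a1 to c3 (Manhattan distance 4, so 1 moves are spent on a detour and 1 undoing it).
Enumerating: a1 a2 a3 b3 b2 c2 c3 | a1 a2 b2 b1 c1 c2 c3 | a1 b1 b2 a2 a3 b3 c3 | a1 b1 c1 c2 b2 b3 c3.
That gives 4 routes.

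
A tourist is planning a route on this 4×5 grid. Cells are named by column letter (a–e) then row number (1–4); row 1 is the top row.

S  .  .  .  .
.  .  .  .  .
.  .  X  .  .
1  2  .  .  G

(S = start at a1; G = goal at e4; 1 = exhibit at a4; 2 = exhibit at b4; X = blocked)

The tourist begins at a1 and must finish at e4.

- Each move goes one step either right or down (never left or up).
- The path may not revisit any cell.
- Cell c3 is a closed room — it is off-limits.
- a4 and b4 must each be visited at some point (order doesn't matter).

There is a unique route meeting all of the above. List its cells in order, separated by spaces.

Moves only go right or down, so the column and row indices never decrease.
Route from a1: down 3 to a4, right 4 to e4 — 7 moves in all.
Check: all required cells visited.

a1 a2 a3 a4 b4 c4 d4 e4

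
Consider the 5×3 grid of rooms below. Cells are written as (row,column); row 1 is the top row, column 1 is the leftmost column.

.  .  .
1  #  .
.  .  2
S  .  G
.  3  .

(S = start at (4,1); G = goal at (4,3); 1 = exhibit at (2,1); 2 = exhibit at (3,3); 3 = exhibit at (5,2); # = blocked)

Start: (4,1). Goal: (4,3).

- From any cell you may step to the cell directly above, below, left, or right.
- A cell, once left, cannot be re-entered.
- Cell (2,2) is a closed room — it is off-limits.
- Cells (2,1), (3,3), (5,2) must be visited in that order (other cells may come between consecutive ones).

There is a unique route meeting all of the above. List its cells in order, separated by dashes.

(4,1) - (3,1) - (2,1) - (1,1) - (1,2) - (1,3) - (2,3) - (3,3) - (3,2) - (4,2) - (5,2) - (5,3) - (4,3)

The waypoints must appear in the order (2,1), (3,3), (5,2), with no cell reused.
Route from (4,1): up 3 to (1,1), right 2 to (1,3), down 2 to (3,3), left 1 to (3,2), down 2 to (5,2), right 1 to (5,3), up 1 to (4,3) — 12 moves in all.
Check: order respected (1 at step 2, 2 at step 7, 3 at step 10).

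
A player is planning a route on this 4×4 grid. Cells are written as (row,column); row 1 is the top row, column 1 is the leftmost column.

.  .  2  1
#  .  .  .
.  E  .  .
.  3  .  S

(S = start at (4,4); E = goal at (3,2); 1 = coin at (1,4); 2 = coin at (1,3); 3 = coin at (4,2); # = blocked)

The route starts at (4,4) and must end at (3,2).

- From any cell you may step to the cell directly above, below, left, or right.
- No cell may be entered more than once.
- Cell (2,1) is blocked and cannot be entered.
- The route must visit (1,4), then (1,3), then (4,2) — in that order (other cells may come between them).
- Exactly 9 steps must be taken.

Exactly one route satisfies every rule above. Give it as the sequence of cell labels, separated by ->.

The waypoints must appear in the order (1,4), (1,3), (4,2), with no cell reused.
Route from (4,4): 3× up (reaching (1,4)), left to (1,3), 3× down (reaching (4,3)), left to (4,2), up to (3,2) — 9 moves in all.
Check: order respected (1 at step 3, 2 at step 4, 3 at step 8); 9 moves as required.

(4,4) -> (3,4) -> (2,4) -> (1,4) -> (1,3) -> (2,3) -> (3,3) -> (4,3) -> (4,2) -> (3,2)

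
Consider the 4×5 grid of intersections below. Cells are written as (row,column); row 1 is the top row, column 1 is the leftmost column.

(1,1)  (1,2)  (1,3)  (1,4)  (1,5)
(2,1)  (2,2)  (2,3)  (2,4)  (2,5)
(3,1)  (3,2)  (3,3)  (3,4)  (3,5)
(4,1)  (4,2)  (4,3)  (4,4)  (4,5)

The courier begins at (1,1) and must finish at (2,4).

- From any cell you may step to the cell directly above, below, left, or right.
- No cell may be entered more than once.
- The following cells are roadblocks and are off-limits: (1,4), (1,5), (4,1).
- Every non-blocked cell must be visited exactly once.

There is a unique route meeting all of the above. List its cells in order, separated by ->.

Need to visit all 17 open cells exactly once, starting at (1,1) and ending at (2,4).
Cell (4,5) has only two open neighbours ((3,5) and (4,4)), so the path must pass straight through it: one of those is the cell it's entered from and the other is where it exits.
Route from (1,1): right 2 to (1,3), down 1 to (2,3), left 2 to (2,1), down 1 to (3,1), right 1 to (3,2), down 1 to (4,2), right 1 to (4,3), up 1 to (3,3), right 1 to (3,4), down 1 to (4,4), right 1 to (4,5), up 2 to (2,5), left 1 to (2,4) — 16 moves in all.
Check: all 17 open cells covered.

(1,1) -> (1,2) -> (1,3) -> (2,3) -> (2,2) -> (2,1) -> (3,1) -> (3,2) -> (4,2) -> (4,3) -> (3,3) -> (3,4) -> (4,4) -> (4,5) -> (3,5) -> (2,5) -> (2,4)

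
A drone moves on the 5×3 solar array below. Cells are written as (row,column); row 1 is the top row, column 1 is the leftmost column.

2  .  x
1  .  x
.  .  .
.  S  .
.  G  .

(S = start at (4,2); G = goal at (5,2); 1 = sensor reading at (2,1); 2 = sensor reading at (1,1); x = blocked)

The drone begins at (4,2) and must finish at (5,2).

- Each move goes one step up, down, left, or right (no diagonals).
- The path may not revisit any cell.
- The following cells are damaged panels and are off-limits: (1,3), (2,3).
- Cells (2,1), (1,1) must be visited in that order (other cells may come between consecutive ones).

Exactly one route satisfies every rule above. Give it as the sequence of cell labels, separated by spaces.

The waypoints must appear in the order (2,1), (1,1), with no cell reused.
Route from (4,2): left to (4,1), 3× up (reaching (1,1)), right to (1,2), 2× down (reaching (3,2)), right to (3,3), 2× down (reaching (5,3)), left to (5,2) — 11 moves in all.
Check: order respected (1 at step 3, 2 at step 4).

(4,2) (4,1) (3,1) (2,1) (1,1) (1,2) (2,2) (3,2) (3,3) (4,3) (5,3) (5,2)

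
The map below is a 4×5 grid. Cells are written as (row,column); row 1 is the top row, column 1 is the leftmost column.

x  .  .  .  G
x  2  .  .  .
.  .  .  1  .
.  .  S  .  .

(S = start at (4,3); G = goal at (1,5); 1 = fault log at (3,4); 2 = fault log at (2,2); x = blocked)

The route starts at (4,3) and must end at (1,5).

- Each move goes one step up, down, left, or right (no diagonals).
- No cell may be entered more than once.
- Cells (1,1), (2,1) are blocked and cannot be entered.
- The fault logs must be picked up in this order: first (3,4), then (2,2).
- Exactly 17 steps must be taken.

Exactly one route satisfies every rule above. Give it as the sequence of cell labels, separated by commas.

(4,3), (4,2), (4,1), (3,1), (3,2), (3,3), (3,4), (4,4), (4,5), (3,5), (2,5), (2,4), (2,3), (2,2), (1,2), (1,3), (1,4), (1,5)

The waypoints must appear in the order (3,4), (2,2), with no cell reused.
Route from (4,3): 2× left (reaching (4,1)), up to (3,1), 3× right (reaching (3,4)), down to (4,4), right to (4,5), 2× up (reaching (2,5)), 3× left (reaching (2,2)), up to (1,2), 3× right (reaching (1,5)) — 17 moves in all.
Check: order respected (1 at step 6, 2 at step 13); 17 moves as required.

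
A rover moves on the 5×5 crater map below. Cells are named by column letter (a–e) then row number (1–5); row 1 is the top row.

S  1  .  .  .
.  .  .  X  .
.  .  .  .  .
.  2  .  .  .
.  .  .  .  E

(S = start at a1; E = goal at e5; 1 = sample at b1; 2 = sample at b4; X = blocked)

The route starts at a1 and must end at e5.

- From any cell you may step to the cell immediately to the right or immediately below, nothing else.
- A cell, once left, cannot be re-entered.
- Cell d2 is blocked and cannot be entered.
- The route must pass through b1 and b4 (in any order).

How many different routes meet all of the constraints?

A right/down-only route from a1 to e5 makes exactly 4 down-moves and 4 right-moves in some order.
With no other constraints that would be C(8,4) = 70 routes.
A monotone route can only reach the required cells in the order b1, b4, so split there and multiply the segment counts (each segment already excludes blocked cells): a1→b1: 1; b1→b4: 1; b4→e5: 4; product = 4.
That gives 4 routes.

4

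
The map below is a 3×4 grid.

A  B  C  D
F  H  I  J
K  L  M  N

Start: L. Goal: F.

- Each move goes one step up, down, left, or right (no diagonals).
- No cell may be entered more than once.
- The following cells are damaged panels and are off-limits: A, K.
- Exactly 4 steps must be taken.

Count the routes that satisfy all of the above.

1

Need simple routes of exactly 4 moves from L to F (Manhattan distance 2, so 1 moves are spent on a detour and 1 undoing it).
Enumerating: L M I H F.
That gives 1 route.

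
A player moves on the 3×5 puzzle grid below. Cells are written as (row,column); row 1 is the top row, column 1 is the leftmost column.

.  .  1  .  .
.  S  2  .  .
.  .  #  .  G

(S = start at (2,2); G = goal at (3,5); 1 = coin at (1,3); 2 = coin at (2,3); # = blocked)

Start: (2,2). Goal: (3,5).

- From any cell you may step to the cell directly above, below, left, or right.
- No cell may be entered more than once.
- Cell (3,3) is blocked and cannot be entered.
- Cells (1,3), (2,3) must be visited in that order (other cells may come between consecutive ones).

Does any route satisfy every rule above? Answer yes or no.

yes

One route that works: (2,2) → (1,2) → (1,3) → (2,3) → (2,4) → (3,4) → (3,5).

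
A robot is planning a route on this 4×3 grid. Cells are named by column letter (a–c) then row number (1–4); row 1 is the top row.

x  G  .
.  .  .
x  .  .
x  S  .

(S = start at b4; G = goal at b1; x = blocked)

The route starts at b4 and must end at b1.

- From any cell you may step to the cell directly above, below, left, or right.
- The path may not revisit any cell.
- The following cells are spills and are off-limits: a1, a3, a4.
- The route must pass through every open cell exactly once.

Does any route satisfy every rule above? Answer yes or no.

Cell a2 has only one open neighbour but is neither the start nor the goal, so a Hamiltonian route would have to both enter and leave it through the same neighbour — impossible without revisiting.

no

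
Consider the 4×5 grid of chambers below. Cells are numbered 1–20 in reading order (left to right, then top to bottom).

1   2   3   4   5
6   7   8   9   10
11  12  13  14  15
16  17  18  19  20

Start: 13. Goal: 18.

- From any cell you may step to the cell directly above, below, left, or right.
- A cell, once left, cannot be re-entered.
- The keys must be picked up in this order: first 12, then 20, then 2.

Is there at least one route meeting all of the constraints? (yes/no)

yes

One route that works: 13 → 12 → 7 → 8 → 9 → 14 → 19 → 20 → 15 → 10 → 5 → 4 → 3 → 2 → 1 → 6 → 11 → 16 → 17 → 18.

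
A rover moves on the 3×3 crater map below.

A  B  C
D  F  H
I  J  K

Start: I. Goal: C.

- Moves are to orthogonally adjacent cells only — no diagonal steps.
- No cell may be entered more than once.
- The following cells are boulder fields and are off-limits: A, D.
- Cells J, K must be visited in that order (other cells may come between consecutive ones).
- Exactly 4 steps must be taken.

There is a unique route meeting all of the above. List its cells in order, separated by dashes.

The waypoints must appear in the order J, K, with no cell reused.
Route from I: 2× right (reaching K), 2× up (reaching C) — 4 moves in all.
Check: order respected (J at step 1, K at step 2); 4 moves as required.

I - J - K - H - C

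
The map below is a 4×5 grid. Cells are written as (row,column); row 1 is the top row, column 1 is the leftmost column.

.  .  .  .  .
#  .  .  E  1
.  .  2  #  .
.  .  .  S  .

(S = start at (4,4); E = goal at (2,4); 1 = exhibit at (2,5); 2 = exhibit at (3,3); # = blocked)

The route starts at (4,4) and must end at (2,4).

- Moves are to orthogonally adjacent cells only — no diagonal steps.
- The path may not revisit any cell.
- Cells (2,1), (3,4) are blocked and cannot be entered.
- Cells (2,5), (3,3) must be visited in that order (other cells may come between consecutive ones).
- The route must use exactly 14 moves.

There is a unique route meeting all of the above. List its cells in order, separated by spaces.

(4,4) (4,5) (3,5) (2,5) (1,5) (1,4) (1,3) (1,2) (2,2) (3,2) (4,2) (4,3) (3,3) (2,3) (2,4)

The waypoints must appear in the order (2,5), (3,3), with no cell reused.
Route from (4,4): right to (4,5), 3× up (reaching (1,5)), 3× left (reaching (1,2)), 3× down (reaching (4,2)), right to (4,3), 2× up (reaching (2,3)), right to (2,4) — 14 moves in all.
Check: order respected (1 at step 3, 2 at step 12); 14 moves as required.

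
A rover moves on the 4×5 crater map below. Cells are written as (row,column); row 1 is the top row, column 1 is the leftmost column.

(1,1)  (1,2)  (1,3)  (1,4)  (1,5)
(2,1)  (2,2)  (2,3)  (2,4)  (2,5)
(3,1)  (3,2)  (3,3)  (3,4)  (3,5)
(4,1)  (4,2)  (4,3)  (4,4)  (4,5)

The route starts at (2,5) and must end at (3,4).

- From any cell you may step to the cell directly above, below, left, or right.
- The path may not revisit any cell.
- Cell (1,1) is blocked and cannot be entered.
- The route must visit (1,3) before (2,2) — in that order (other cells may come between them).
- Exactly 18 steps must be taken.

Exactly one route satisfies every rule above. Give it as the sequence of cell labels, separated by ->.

The waypoints must appear in the order (1,3), (2,2), with no cell reused.
Route from (2,5): up to (1,5), left to (1,4), down to (2,4), left to (2,3), up to (1,3), left to (1,2), down to (2,2), left to (2,1), 2× down (reaching (4,1)), right to (4,2), up to (3,2), right to (3,3), down to (4,3), 2× right (reaching (4,5)), up to (3,5), left to (3,4) — 18 moves in all.
Check: order respected ((1,3) at step 5, (2,2) at step 7); 18 moves as required.

(2,5) -> (1,5) -> (1,4) -> (2,4) -> (2,3) -> (1,3) -> (1,2) -> (2,2) -> (2,1) -> (3,1) -> (4,1) -> (4,2) -> (3,2) -> (3,3) -> (4,3) -> (4,4) -> (4,5) -> (3,5) -> (3,4)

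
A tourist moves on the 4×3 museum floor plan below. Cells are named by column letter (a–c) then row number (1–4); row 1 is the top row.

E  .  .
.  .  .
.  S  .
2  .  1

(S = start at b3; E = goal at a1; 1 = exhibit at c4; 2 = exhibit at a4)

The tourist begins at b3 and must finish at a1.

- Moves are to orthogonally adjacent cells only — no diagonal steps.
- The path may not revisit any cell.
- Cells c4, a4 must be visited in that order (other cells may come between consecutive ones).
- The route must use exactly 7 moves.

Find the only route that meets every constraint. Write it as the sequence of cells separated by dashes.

b3 - c3 - c4 - b4 - a4 - a3 - a2 - a1

The waypoints must appear in the order c4, a4, with no cell reused.
Route from b3: right to c3, down to c4, 2× left (reaching a4), 3× up (reaching a1) — 7 moves in all.
Check: order respected (1 at step 2, 2 at step 4); 7 moves as required.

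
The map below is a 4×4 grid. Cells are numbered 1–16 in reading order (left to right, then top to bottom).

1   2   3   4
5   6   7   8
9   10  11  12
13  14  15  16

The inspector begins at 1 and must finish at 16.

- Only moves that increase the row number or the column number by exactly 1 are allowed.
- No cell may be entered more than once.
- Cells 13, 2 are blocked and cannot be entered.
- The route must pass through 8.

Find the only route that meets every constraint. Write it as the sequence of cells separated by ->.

Moves only go right or down, so the column and row indices never decrease.
Route from 1: down 1 to 5, right 3 to 8, down 2 to 16 — 6 moves in all.
Check: all required cells visited.

1 -> 5 -> 6 -> 7 -> 8 -> 12 -> 16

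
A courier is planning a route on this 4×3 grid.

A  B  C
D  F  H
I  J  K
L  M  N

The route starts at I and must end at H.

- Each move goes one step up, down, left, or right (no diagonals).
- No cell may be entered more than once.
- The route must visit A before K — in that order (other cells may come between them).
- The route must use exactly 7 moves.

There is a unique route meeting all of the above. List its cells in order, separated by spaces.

I D A B F J K H

The waypoints must appear in the order A, K, with no cell reused.
Route from I: up 2 to A, right 1 to B, down 2 to J, right 1 to K, up 1 to H — 7 moves in all.
Check: order respected (A at step 2, K at step 6); 7 moves as required.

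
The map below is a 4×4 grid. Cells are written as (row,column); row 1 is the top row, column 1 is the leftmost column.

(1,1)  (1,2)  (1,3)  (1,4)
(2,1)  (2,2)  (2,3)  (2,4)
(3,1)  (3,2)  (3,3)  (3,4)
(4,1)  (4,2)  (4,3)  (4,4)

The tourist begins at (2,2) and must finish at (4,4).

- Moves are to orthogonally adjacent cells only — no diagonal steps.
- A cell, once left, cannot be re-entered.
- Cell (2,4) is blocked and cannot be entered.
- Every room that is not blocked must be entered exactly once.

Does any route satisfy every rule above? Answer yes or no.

no

Cell (1,4) has only one open neighbour but is neither the start nor the goal, so a Hamiltonian route would have to both enter and leave it through the same neighbour — impossible without revisiting.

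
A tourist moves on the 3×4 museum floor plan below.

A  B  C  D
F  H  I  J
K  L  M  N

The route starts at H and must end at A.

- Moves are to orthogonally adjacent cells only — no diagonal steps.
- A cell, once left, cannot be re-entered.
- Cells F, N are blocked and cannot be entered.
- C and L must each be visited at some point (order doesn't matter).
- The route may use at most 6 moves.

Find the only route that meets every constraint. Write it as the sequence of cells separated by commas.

H, L, M, I, C, B, A

The 6-move cap with required stops at C, L leaves no slack for detours.
Route from H: down 1 to L, right 1 to M, up 2 to C, left 2 to A — 6 moves in all.
Check: all required cells visited; 6 ≤ 6 moves.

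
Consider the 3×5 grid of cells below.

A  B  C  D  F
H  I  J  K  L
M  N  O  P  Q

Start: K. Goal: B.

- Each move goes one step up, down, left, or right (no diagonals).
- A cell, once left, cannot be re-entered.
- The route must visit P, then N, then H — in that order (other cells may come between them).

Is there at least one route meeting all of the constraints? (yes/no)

yes

One route that works: K → P → O → N → I → H → A → B.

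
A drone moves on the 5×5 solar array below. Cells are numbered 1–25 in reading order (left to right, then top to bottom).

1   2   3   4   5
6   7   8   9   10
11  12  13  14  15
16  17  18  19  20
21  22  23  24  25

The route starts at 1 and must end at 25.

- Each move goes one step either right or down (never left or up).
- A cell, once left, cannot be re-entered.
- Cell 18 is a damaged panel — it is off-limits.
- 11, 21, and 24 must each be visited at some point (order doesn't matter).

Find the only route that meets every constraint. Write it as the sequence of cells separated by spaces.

Moves only go right or down, so the column and row indices never decrease.
Route from 1: down 4 to 21, right 4 to 25 — 8 moves in all.
Check: all required cells visited.

1 6 11 16 21 22 23 24 25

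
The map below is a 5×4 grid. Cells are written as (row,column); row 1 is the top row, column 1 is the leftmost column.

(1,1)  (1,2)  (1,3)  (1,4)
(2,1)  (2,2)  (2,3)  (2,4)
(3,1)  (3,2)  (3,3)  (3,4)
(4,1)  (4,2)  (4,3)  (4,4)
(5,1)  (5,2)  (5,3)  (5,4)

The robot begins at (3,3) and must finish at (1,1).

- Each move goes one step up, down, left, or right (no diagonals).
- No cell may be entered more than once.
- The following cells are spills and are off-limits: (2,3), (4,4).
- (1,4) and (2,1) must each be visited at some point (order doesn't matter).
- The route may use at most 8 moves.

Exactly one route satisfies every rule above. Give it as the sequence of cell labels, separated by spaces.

(3,3) (3,4) (2,4) (1,4) (1,3) (1,2) (2,2) (2,1) (1,1)

The budget equals the shortest possible length, so every move has to be on a shortest route through the required cells.
Route from (3,3): right 1 to (3,4), up 2 to (1,4), left 2 to (1,2), down 1 to (2,2), left 1 to (2,1), up 1 to (1,1) — 8 moves in all.
Check: all required cells visited; 8 ≤ 8 moves.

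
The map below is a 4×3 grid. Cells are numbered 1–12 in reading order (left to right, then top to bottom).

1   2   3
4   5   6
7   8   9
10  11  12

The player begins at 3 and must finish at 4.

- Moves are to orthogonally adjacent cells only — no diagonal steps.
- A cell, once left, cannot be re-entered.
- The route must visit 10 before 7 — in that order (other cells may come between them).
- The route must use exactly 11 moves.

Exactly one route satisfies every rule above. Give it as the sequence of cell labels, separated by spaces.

The waypoints must appear in the order 10, 7, with no cell reused.
Route from 3: down 3 to 12, left 2 to 10, up 1 to 7, right 1 to 8, up 2 to 2, left 1 to 1, down 1 to 4 — 11 moves in all.
Check: order respected (10 at step 5, 7 at step 6); 11 moves as required.

3 6 9 12 11 10 7 8 5 2 1 4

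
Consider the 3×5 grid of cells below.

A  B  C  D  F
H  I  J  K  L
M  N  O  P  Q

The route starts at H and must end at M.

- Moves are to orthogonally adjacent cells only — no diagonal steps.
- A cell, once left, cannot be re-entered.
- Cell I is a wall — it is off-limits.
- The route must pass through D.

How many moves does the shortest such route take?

9

Any route passes through D somewhere between H and M. Summing Manhattan distances along the two legs (H → D → M) gives a lower bound of 4 + 5 = 9 moves.
A route of 9 moves achieves this: H → A → B → C → D → K → P → O → N → M.
Since 9 matches the lower bound, it is optimal.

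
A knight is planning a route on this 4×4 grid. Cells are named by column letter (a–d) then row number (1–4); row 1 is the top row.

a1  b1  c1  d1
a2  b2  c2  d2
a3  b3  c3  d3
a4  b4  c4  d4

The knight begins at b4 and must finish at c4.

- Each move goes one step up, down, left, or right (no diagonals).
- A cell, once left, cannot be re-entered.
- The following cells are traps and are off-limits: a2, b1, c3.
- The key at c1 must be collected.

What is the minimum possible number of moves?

9

Any route passes through c1 somewhere between b4 and c4. Summing Manhattan distances along the two legs (b4 → c1 → c4) gives a lower bound of 4 + 3 = 7 moves.
That bound ignores the blocked cells. Measuring each leg by the fewest moves that actually steer around them (b4→c1: 4; c1→c4: 5) raises the lower bound to 9.
A route of 9 moves exists: b4 → b3 → b2 → c2 → c1 → d1 → d2 → d3 → d4 → c4.
Since 9 matches that lower bound, it is optimal.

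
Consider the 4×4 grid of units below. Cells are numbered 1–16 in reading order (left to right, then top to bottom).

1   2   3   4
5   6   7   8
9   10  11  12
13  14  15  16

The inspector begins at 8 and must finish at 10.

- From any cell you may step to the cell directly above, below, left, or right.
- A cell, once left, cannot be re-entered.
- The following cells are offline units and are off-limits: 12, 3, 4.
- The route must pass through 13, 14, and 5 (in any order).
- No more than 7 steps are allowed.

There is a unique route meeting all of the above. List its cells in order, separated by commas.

8, 7, 6, 5, 9, 13, 14, 10

The 7-move cap with required stops at 13, 14, 5 leaves no slack for detours.
Route from 8: left 3 to 5, down 2 to 13, right 1 to 14, up 1 to 10 — 7 moves in all.
Check: all required cells visited; 7 ≤ 7 moves.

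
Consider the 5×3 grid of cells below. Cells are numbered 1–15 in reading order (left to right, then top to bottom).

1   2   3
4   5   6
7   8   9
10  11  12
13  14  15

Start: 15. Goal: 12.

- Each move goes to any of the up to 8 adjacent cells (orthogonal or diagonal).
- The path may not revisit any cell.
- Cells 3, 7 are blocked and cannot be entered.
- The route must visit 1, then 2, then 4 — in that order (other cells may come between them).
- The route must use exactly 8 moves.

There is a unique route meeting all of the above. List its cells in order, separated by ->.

The waypoints must appear in the order 1, 2, 4, with no cell reused.
Route from 15: up-left 1 to 11, up-right 1 to 9, up-left 2 to 1, right 1 to 2, down-left 1 to 4, down-right 2 to 12 — 8 moves in all.
Check: order respected (1 at step 4, 2 at step 5, 4 at step 6); 8 moves as required.

15 -> 11 -> 9 -> 5 -> 1 -> 2 -> 4 -> 8 -> 12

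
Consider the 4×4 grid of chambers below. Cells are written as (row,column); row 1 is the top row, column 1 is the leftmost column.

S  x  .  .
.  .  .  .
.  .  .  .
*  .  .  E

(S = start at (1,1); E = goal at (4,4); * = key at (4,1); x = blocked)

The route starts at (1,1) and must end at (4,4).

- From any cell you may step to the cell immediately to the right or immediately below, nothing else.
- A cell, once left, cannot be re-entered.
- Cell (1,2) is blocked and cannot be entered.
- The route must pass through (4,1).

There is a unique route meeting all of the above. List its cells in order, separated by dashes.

(1,1) - (2,1) - (3,1) - (4,1) - (4,2) - (4,3) - (4,4)

Moves only go right or down, so the column and row indices never decrease.
Route from (1,1): 3× down (reaching (4,1)), 3× right (reaching (4,4)) — 6 moves in all.
Check: all required cells visited.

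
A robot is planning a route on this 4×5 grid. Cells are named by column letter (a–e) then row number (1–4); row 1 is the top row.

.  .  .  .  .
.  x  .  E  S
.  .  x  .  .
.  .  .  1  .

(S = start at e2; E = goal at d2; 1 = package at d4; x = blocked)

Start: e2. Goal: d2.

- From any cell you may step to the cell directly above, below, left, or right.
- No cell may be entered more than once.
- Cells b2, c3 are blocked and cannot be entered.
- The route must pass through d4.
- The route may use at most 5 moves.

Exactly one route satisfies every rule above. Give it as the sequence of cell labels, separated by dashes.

Any route must reach d4 and still end at d2 within 5 moves, so the order of the required stops is forced.
Route from e2: down 2 to e4, left 1 to d4, up 2 to d2 — 5 moves in all.
Check: all required cells visited; 5 ≤ 5 moves.

e2 - e3 - e4 - d4 - d3 - d2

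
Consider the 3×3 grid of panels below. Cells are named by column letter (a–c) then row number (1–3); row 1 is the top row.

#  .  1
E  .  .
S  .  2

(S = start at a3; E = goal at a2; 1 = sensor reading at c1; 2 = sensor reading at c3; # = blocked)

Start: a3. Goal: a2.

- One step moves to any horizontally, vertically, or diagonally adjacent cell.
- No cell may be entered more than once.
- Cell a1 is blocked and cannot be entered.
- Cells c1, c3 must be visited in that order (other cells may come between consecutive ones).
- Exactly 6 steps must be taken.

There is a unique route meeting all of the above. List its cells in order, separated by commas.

The waypoints must appear in the order c1, c3, with no cell reused.
Route from a3: 2× up-right (reaching c1), 2× down (reaching c3), left to b3, up-left to a2 — 6 moves in all.
Check: order respected (1 at step 2, 2 at step 4); 6 moves as required.

a3, b2, c1, c2, c3, b3, a2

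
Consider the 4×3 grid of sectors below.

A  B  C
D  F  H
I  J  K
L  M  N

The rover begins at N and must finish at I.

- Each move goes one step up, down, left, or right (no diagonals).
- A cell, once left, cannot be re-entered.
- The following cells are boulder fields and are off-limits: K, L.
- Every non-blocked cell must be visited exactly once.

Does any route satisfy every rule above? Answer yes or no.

yes

One route that works: N → M → J → F → H → C → B → A → D → I.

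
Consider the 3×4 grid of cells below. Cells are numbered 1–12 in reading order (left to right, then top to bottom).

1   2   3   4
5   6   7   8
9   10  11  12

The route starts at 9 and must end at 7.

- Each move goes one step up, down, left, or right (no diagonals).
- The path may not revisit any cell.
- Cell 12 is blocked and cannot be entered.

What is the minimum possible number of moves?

3

The Manhattan distance from 9 to 7 is |3−2| + |1−3| = 3, so at least 3 moves are needed.
A route of 3 moves achieves this: 9 → 5 → 6 → 7.
Since 3 matches the lower bound, it is optimal.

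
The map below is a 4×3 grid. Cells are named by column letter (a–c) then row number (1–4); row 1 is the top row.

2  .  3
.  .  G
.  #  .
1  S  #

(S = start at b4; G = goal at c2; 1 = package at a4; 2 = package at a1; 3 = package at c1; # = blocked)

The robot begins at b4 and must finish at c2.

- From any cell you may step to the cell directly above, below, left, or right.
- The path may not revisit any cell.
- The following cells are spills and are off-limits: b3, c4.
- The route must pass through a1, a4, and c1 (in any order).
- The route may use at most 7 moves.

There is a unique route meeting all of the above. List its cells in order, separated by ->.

The budget equals the shortest possible length, so every move has to be on a shortest route through the required cells.
Route from b4: left to a4, 3× up (reaching a1), 2× right (reaching c1), down to c2 — 7 moves in all.
Check: all required cells visited; 7 ≤ 7 moves.

b4 -> a4 -> a3 -> a2 -> a1 -> b1 -> c1 -> c2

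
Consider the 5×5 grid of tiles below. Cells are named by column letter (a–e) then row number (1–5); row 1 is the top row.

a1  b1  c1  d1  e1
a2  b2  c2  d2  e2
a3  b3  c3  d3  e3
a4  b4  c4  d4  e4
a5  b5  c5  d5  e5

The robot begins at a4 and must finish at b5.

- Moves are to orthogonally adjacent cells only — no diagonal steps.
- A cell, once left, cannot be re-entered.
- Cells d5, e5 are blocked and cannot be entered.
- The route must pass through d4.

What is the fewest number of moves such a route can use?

8

Any route passes through d4 somewhere between a4 and b5. Summing Manhattan distances along the two legs (a4 → d4 → b5) gives a lower bound of 3 + 3 = 6 moves.
The shortest route satisfying every rule uses 8 moves: a4 → a3 → b3 → c3 → d3 → d4 → c4 → c5 → b5.
The bound of 6 isn't tight here; checking systematically, no route of length 6 through 7 satisfies every constraint, so 8 is the minimum.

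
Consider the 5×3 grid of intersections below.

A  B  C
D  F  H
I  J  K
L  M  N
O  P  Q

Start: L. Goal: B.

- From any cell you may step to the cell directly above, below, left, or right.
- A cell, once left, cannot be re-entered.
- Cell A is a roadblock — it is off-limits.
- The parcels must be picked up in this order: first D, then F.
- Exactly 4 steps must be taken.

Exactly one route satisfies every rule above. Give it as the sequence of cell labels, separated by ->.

L -> I -> D -> F -> B

The waypoints must appear in the order D, F, with no cell reused.
Route from L: up 2 to D, right 1 to F, up 1 to B — 4 moves in all.
Check: order respected (D at step 2, F at step 3); 4 moves as required.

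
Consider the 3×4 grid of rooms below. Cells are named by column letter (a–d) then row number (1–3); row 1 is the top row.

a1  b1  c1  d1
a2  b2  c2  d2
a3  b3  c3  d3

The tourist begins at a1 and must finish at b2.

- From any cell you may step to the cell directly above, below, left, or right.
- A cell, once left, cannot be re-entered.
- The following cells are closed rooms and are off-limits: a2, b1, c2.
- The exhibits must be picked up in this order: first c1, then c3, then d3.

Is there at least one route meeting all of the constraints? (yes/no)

The blocked cells wall c1 off from a1 completely — no sequence of moves reaches it at all, so no route can satisfy the rules.

no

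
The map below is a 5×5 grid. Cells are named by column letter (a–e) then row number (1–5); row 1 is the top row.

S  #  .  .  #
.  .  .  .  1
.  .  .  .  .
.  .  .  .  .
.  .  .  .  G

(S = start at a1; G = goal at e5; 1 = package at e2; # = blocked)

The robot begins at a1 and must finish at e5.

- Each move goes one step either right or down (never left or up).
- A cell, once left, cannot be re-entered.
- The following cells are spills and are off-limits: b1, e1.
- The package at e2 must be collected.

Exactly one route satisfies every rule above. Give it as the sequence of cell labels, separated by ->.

a1 -> a2 -> b2 -> c2 -> d2 -> e2 -> e3 -> e4 -> e5

Moves only go right or down, so the column and row indices never decrease.
Route from a1: down 1 to a2, right 4 to e2, down 3 to e5 — 8 moves in all.
Check: all required cells visited.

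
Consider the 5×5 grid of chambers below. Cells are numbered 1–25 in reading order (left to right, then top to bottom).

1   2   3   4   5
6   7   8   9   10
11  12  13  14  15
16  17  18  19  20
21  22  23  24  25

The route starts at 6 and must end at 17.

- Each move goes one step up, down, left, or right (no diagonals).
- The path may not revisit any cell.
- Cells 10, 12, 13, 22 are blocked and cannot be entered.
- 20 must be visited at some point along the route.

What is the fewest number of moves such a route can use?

Any route passes through 20 somewhere between 6 and 17. Summing Manhattan distances along the two legs (6 → 20 → 17) gives a lower bound of 6 + 3 = 9 moves.
A route of 9 moves achieves this: 6 → 7 → 8 → 9 → 14 → 15 → 20 → 19 → 18 → 17.
Since 9 matches the lower bound, it is optimal.

9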